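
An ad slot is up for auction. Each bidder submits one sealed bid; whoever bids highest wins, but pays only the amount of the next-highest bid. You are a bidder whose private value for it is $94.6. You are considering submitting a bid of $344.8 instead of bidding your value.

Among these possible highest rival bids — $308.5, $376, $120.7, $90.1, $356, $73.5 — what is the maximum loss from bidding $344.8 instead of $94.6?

$213.9

$308.5: truthful gives $0, deviation gives −$213.9 → loss $213.9.
$376: same outcome either way → loss $0.
$120.7: truthful gives $0, deviation gives −$26.1 → loss $26.1.
$90.1: same outcome either way → loss $0.
$356: same outcome either way → loss $0.
$73.5: same outcome either way → loss $0.
Maximum loss: $213.9.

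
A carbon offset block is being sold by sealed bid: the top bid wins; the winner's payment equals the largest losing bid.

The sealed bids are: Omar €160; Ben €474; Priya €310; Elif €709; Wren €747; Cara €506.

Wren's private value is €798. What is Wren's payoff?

Highest bid: Wren at €747, so Wren wins.
Second-highest bid: Elif at €709 — that is the price the winner pays.
Wren's payoff = value − price = €798 − €709 = €89.

€89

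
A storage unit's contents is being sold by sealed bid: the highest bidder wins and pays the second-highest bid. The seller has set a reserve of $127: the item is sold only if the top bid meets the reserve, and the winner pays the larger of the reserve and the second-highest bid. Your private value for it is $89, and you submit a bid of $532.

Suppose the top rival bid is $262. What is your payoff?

−$173

Your bid $532 is the highest and exceeds the reserve.
Price = max(second-highest bid, reserve) = max($262, $127) = $262.
Payoff = $89 − $262 = −$173.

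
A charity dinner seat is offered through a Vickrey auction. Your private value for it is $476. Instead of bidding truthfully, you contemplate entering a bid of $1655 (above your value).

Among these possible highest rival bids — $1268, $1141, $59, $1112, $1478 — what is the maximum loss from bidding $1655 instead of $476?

$1002

$1268: truthful gives $0, deviation gives −$792 → loss $792.
$1141: truthful gives $0, deviation gives −$665 → loss $665.
$59: same outcome either way → loss $0.
$1112: truthful gives $0, deviation gives −$636 → loss $636.
$1478: truthful gives $0, deviation gives −$1002 → loss $1002.
Maximum loss: $1002.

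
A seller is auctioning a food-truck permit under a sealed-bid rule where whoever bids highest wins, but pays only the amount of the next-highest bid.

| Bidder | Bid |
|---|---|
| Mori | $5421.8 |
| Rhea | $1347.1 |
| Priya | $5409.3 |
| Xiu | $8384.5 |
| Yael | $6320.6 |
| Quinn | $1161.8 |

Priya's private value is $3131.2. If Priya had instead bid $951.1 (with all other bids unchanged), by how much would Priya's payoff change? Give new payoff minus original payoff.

$0

The highest bid among the other bidders is $8384.5; Priya's bid doesn't change that.
Original bid $5409.3: Priya is not highest (top rival bid is $8384.5); payoff $0.
Alternative bid $951.1: Priya is not highest (top rival bid is $8384.5); payoff $0.
Change in payoff = $0 − ($0) = $0.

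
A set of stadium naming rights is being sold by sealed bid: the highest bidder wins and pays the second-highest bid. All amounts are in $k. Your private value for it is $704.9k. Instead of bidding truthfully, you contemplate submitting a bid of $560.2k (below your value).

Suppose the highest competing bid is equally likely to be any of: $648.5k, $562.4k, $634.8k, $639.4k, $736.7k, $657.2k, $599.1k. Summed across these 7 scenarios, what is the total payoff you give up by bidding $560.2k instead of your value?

$488k

The deviation costs you only when the competing bid falls strictly between $560.2k and $704.9k; elsewhere both bids give the same outcome.
$648.5k: truthful payoff $56.4k, deviation payoff $0k → loss $56.4k.
$562.4k: truthful payoff $142.5k, deviation payoff $0k → loss $142.5k.
$634.8k: truthful payoff $70.1k, deviation payoff $0k → loss $70.1k.
$639.4k: truthful payoff $65.5k, deviation payoff $0k → loss $65.5k.
$736.7k: outcomes coincide → loss $0k.
$657.2k: truthful payoff $47.7k, deviation payoff $0k → loss $47.7k.
$599.1k: truthful payoff $105.8k, deviation payoff $0k → loss $105.8k.
Total loss = $56.4k + $142.5k + $70.1k + $65.5k + $47.7k + $105.8k = $488k.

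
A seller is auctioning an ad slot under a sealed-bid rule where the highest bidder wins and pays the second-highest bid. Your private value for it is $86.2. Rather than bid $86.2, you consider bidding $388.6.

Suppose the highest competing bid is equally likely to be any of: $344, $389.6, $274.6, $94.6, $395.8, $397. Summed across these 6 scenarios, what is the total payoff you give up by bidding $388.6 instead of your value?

$454.6

The deviation costs you only when the competing bid falls strictly between $86.2 and $388.6; elsewhere both bids give the same outcome.
$344: truthful payoff $0, deviation payoff −$257.8 → loss $257.8.
$389.6: outcomes coincide → loss $0.
$274.6: truthful payoff $0, deviation payoff −$188.4 → loss $188.4.
$94.6: truthful payoff $0, deviation payoff −$8.4 → loss $8.4.
$395.8: outcomes coincide → loss $0.
$397: outcomes coincide → loss $0.
Total loss = $257.8 + $188.4 + $8.4 = $454.6.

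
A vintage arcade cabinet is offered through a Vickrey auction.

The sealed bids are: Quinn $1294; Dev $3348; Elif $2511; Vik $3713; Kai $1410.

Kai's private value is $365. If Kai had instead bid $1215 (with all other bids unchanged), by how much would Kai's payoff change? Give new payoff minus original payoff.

$0

The highest bid among the other bidders is $3713; Kai's bid doesn't change that.
Original bid $1410: Kai is not highest (top rival bid is $3713); payoff $0.
Alternative bid $1215: Kai is not highest (top rival bid is $3713); payoff $0.
Change in payoff = $0 − ($0) = $0.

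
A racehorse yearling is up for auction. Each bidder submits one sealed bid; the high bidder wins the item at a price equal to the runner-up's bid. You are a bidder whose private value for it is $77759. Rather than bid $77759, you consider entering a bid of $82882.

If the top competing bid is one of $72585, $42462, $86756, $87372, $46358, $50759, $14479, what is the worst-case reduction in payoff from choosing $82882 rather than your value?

$72585: same outcome either way → loss $0.
$42462: same outcome either way → loss $0.
$86756: same outcome either way → loss $0.
$87372: same outcome either way → loss $0.
$46358: same outcome either way → loss $0.
$50759: same outcome either way → loss $0.
$14479: same outcome either way → loss $0.
Maximum loss: $0.

$0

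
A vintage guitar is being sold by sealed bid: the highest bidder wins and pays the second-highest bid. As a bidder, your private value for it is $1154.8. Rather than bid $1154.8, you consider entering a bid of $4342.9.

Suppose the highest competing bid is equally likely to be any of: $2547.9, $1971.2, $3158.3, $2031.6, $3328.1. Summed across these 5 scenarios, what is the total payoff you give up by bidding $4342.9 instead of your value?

The deviation costs you only when the competing bid falls strictly between $1154.8 and $4342.9; elsewhere both bids give the same outcome.
$2547.9: truthful payoff $0, deviation payoff −$1393.1 → loss $1393.1.
$1971.2: truthful payoff $0, deviation payoff −$816.4 → loss $816.4.
$3158.3: truthful payoff $0, deviation payoff −$2003.5 → loss $2003.5.
$2031.6: truthful payoff $0, deviation payoff −$876.8 → loss $876.8.
$3328.1: truthful payoff $0, deviation payoff −$2173.3 → loss $2173.3.
Total loss = $1393.1 + $816.4 + $2003.5 + $876.8 + $2173.3 = $7263.1.
Because the price is fixed by the runner-up's bid, deviating from your value can only change a good outcome into a bad one — never the reverse.

$7263.1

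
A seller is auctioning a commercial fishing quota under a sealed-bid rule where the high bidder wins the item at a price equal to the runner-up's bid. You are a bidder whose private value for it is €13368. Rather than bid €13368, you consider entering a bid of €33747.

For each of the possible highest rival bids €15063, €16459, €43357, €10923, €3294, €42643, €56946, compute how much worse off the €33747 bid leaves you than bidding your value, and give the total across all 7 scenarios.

The deviation costs you only when the competing bid falls strictly between €13368 and €33747; elsewhere both bids give the same outcome.
€15063: truthful payoff €0, deviation payoff −€1695 → loss €1695.
€16459: truthful payoff €0, deviation payoff −€3091 → loss €3091.
€43357: outcomes coincide → loss €0.
€10923: outcomes coincide → loss €0.
€3294: outcomes coincide → loss €0.
€42643: outcomes coincide → loss €0.
€56946: outcomes coincide → loss €0.
Total loss = €1695 + €3091 = €4786.

€4786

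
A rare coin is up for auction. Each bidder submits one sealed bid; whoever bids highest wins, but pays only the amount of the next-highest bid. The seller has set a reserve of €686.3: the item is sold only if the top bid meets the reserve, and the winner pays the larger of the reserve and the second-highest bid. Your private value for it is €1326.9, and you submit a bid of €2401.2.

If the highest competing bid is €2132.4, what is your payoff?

−€805.5

Your bid €2401.2 is the highest and exceeds the reserve.
Price = max(second-highest bid, reserve) = max(€2132.4, €686.3) = €2132.4.
Payoff = €1326.9 − €2132.4 = −€805.5.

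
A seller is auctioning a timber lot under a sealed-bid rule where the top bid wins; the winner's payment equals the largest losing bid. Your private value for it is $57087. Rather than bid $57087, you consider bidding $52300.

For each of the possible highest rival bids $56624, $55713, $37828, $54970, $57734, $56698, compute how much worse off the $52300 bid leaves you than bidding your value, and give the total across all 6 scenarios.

The deviation costs you only when the competing bid falls strictly between $52300 and $57087; elsewhere both bids give the same outcome.
$56624: truthful payoff $463, deviation payoff $0 → loss $463.
$55713: truthful payoff $1374, deviation payoff $0 → loss $1374.
$37828: outcomes coincide → loss $0.
$54970: truthful payoff $2117, deviation payoff $0 → loss $2117.
$57734: outcomes coincide → loss $0.
$56698: truthful payoff $389, deviation payoff $0 → loss $389.
Total loss = $463 + $1374 + $2117 + $389 = $4343.
Because the price is fixed by the runner-up's bid, deviating from your value can only change a good outcome into a bad one — never the reverse.

$4343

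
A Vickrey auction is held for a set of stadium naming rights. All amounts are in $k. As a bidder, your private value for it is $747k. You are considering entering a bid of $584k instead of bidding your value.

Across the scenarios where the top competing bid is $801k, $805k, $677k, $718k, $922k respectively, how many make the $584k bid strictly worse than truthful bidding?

2

The deviation hurts exactly when the highest competing bid lies strictly between $584k and $747k — underbidding then forfeits a profitable win.
$801k: above both → same outcome either way.
$805k: above both → same outcome either way.
$677k: inside the interval → strictly worse (loss $70k).
$718k: inside the interval → strictly worse (loss $29k).
$922k: above both → same outcome either way.
Count: 2.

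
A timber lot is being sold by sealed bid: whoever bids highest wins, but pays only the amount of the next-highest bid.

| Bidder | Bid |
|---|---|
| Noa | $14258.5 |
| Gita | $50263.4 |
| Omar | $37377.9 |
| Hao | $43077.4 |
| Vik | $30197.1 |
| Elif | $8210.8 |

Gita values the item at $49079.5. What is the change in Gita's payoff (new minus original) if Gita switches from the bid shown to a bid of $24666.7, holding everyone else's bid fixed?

−$6002.1

The highest bid among the other bidders is $43077.4; Gita's bid doesn't change that.
Original bid $50263.4: Gita is highest, pays the top rival bid $43077.4; payoff $49079.5 − $43077.4 = $6002.1.
Alternative bid $24666.7: Gita is not highest (top rival bid is $43077.4); payoff $0.
Change in payoff = $0 − ($6002.1) = −$6002.1.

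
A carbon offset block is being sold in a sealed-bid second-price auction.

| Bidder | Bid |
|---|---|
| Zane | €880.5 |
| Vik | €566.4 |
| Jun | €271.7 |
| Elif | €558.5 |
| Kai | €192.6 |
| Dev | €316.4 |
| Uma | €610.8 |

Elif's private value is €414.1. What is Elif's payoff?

€0

Highest bid: Zane at €880.5, so Zane wins.
Second-highest bid: Uma at €610.8 — that is the price the winner pays.
Elif did not win, so Elif pays nothing and receives nothing: payoff €0.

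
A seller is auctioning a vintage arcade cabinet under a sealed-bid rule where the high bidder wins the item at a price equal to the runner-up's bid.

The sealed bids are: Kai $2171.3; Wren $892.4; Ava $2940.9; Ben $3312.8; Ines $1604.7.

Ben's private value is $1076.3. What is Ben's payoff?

−$1864.6

Highest bid: Ben at $3312.8, so Ben wins.
Second-highest bid: Ava at $2940.9 — that is the price the winner pays.
Ben's payoff = value − price = $1076.3 − $2940.9 = −$1864.6.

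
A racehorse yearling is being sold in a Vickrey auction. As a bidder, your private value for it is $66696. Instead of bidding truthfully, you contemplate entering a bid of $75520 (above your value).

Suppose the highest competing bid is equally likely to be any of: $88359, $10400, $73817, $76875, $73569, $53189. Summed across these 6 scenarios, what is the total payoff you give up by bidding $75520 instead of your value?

The deviation costs you only when the competing bid falls strictly between $66696 and $75520; elsewhere both bids give the same outcome.
$88359: outcomes coincide → loss $0.
$10400: outcomes coincide → loss $0.
$73817: truthful payoff $0, deviation payoff −$7121 → loss $7121.
$76875: outcomes coincide → loss $0.
$73569: truthful payoff $0, deviation payoff −$6873 → loss $6873.
$53189: outcomes coincide → loss $0.
Total loss = $7121 + $6873 = $13994.

$13994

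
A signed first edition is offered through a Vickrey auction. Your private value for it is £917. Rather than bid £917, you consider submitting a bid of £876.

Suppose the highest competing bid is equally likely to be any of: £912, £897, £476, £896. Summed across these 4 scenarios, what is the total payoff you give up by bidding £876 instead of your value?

The deviation costs you only when the competing bid falls strictly between £876 and £917; elsewhere both bids give the same outcome.
£912: truthful payoff £5, deviation payoff £0 → loss £5.
£897: truthful payoff £20, deviation payoff £0 → loss £20.
£476: outcomes coincide → loss £0.
£896: truthful payoff £21, deviation payoff £0 → loss £21.
Total loss = £5 + £20 + £21 = £46.
In a second-price auction your bid sets only whether you win, not what you pay, so bidding your true value is weakly dominant.

£46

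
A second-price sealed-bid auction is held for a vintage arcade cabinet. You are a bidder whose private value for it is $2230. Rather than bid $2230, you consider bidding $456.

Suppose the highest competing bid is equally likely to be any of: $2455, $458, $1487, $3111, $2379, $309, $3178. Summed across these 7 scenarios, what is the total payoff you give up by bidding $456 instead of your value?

$2515

The deviation costs you only when the competing bid falls strictly between $456 and $2230; elsewhere both bids give the same outcome.
$2455: outcomes coincide → loss $0.
$458: truthful payoff $1772, deviation payoff $0 → loss $1772.
$1487: truthful payoff $743, deviation payoff $0 → loss $743.
$3111: outcomes coincide → loss $0.
$2379: outcomes coincide → loss $0.
$309: outcomes coincide → loss $0.
$3178: outcomes coincide → loss $0.
Total loss = $1772 + $743 = $2515.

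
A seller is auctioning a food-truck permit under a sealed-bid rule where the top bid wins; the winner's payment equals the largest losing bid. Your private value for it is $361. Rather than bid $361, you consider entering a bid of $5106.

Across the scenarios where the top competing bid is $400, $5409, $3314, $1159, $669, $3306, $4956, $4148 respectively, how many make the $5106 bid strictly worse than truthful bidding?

7

The deviation hurts exactly when the highest competing bid lies strictly between $361 and $5106 — overbidding then wins at a price above your value.
$400: inside the interval → strictly worse (loss $39).
$5409: above both → same outcome either way.
$3314: inside the interval → strictly worse (loss $2953).
$1159: inside the interval → strictly worse (loss $798).
$669: inside the interval → strictly worse (loss $308).
$3306: inside the interval → strictly worse (loss $2945).
$4956: inside the interval → strictly worse (loss $4595).
$4148: inside the interval → strictly worse (loss $3787).
Count: 7.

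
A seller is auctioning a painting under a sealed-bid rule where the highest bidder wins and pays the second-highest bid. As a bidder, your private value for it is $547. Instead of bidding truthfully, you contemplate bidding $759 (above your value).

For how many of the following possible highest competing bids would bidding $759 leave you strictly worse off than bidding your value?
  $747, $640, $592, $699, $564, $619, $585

7

The deviation hurts exactly when the highest competing bid lies strictly between $547 and $759 — overbidding then wins at a price above your value.
$747: inside the interval → strictly worse (loss $200).
$640: inside the interval → strictly worse (loss $93).
$592: inside the interval → strictly worse (loss $45).
$699: inside the interval → strictly worse (loss $152).
$564: inside the interval → strictly worse (loss $17).
$619: inside the interval → strictly worse (loss $72).
$585: inside the interval → strictly worse (loss $38).
Count: 7.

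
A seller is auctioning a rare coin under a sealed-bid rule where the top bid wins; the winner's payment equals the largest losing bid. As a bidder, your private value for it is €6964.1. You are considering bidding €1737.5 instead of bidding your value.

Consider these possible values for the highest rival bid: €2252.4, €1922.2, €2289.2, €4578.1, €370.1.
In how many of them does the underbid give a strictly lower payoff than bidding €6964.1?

The deviation hurts exactly when the highest competing bid lies strictly between €1737.5 and €6964.1 — underbidding then forfeits a profitable win.
€2252.4: inside the interval → strictly worse (loss €4711.7).
€1922.2: inside the interval → strictly worse (loss €5041.9).
€2289.2: inside the interval → strictly worse (loss €4674.9).
€4578.1: inside the interval → strictly worse (loss €2386).
€370.1: below both → same outcome either way.
Count: 4.

4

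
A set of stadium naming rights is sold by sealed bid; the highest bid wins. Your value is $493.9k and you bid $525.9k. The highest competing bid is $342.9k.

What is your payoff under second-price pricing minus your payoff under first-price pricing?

You have the highest bid, so you win under either rule.
Second-price: pay $342.9k → payoff $151k.
First-price: pay your own bid $525.9k → payoff −$32k.
Difference = $151k − (−$32k) = $183k.

$183k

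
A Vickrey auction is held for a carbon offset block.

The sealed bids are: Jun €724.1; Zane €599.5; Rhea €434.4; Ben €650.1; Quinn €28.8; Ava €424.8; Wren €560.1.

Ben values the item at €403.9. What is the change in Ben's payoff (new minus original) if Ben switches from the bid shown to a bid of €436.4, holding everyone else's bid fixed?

The highest bid among the other bidders is €724.1; Ben's bid doesn't change that.
Original bid €650.1: Ben is not highest (top rival bid is €724.1); payoff €0.
Alternative bid €436.4: Ben is not highest (top rival bid is €724.1); payoff €0.
Change in payoff = €0 − (€0) = €0.

€0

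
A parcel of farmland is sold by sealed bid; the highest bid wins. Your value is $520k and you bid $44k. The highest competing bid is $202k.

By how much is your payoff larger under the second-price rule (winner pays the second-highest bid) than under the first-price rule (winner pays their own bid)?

Your bid $44k is below $202k, so you lose under either rule.
Payoff is $0k in both cases; difference = $0k.

$0k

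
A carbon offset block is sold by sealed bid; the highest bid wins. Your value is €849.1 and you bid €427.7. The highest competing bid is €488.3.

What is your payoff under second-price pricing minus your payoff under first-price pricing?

Your bid €427.7 is below €488.3, so you lose under either rule.
Payoff is €0 in both cases; difference = €0.

€0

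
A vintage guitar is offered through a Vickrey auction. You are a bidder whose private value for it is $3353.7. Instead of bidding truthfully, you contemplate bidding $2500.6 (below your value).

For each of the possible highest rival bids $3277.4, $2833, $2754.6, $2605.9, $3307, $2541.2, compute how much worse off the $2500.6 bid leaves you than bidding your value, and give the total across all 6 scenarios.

$2803.1

The deviation costs you only when the competing bid falls strictly between $2500.6 and $3353.7; elsewhere both bids give the same outcome.
$3277.4: truthful payoff $76.3, deviation payoff $0 → loss $76.3.
$2833: truthful payoff $520.7, deviation payoff $0 → loss $520.7.
$2754.6: truthful payoff $599.1, deviation payoff $0 → loss $599.1.
$2605.9: truthful payoff $747.8, deviation payoff $0 → loss $747.8.
$3307: truthful payoff $46.7, deviation payoff $0 → loss $46.7.
$2541.2: truthful payoff $812.5, deviation payoff $0 → loss $812.5.
Total loss = $76.3 + $520.7 + $599.1 + $747.8 + $46.7 + $812.5 = $2803.1.
Because the price is fixed by the runner-up's bid, deviating from your value can only change a good outcome into a bad one — never the reverse.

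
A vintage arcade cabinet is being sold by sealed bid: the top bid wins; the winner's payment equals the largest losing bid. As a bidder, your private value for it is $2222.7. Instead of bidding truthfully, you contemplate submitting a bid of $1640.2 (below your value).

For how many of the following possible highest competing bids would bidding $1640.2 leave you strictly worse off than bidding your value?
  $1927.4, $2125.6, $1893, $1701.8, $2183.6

5

The deviation hurts exactly when the highest competing bid lies strictly between $1640.2 and $2222.7 — underbidding then forfeits a profitable win.
$1927.4: inside the interval → strictly worse (loss $295.3).
$2125.6: inside the interval → strictly worse (loss $97.1).
$1893: inside the interval → strictly worse (loss $329.7).
$1701.8: inside the interval → strictly worse (loss $520.9).
$2183.6: inside the interval → strictly worse (loss $39.1).
Count: 5.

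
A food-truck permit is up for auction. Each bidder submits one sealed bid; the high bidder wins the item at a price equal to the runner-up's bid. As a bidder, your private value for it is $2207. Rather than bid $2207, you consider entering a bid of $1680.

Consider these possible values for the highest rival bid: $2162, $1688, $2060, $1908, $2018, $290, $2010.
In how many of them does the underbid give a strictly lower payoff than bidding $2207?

6

The deviation hurts exactly when the highest competing bid lies strictly between $1680 and $2207 — underbidding then forfeits a profitable win.
$2162: inside the interval → strictly worse (loss $45).
$1688: inside the interval → strictly worse (loss $519).
$2060: inside the interval → strictly worse (loss $147).
$1908: inside the interval → strictly worse (loss $299).
$2018: inside the interval → strictly worse (loss $189).
$290: below both → same outcome either way.
$2010: inside the interval → strictly worse (loss $197).
Count: 6.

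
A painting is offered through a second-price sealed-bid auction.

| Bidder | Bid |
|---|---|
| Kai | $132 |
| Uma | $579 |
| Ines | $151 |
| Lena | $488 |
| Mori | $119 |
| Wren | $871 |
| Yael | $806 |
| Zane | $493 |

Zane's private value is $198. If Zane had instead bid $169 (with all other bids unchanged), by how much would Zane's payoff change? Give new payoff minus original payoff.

The highest bid among the other bidders is $871; Zane's bid doesn't change that.
Original bid $493: Zane is not highest (top rival bid is $871); payoff $0.
Alternative bid $169: Zane is not highest (top rival bid is $871); payoff $0.
Change in payoff = $0 − ($0) = $0.

$0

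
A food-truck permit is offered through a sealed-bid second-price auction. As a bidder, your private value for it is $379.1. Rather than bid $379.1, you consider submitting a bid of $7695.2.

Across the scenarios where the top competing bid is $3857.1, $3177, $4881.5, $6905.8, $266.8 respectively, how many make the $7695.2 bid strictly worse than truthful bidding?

The deviation hurts exactly when the highest competing bid lies strictly between $379.1 and $7695.2 — overbidding then wins at a price above your value.
$3857.1: inside the interval → strictly worse (loss $3478).
$3177: inside the interval → strictly worse (loss $2797.9).
$4881.5: inside the interval → strictly worse (loss $4502.4).
$6905.8: inside the interval → strictly worse (loss $6526.7).
$266.8: below both → same outcome either way.
Count: 4.

4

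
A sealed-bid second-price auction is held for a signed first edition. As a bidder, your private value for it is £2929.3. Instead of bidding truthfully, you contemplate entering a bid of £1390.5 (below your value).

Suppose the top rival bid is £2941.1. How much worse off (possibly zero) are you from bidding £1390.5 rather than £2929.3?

Bidding your value £2929.3: you lose (since £2929.3 < £2941.1). Payoff £0.
Bidding £1390.5: you lose. Payoff £0.
Difference = £0 − £0 = £0; both bids lead to the same outcome because the competing bid is above both your value and your alternative bid.
Because the price is fixed by the runner-up's bid, deviating from your value can only change a good outcome into a bad one — never the reverse.

£0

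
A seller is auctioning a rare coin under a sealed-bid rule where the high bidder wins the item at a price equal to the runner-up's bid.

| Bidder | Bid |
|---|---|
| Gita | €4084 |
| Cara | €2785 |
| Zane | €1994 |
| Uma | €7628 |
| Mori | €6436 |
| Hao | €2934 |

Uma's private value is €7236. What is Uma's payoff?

Highest bid: Uma at €7628, so Uma wins.
Second-highest bid: Mori at €6436 — that is the price the winner pays.
Uma's payoff = value − price = €7236 − €6436 = €800.

€800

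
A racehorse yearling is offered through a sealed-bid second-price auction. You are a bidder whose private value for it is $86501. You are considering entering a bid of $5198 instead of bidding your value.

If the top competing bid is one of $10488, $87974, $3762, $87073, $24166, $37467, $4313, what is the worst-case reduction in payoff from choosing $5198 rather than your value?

$76013

$10488: truthful gives $76013, deviation gives $0 → loss $76013.
$87974: same outcome either way → loss $0.
$3762: same outcome either way → loss $0.
$87073: same outcome either way → loss $0.
$24166: truthful gives $62335, deviation gives $0 → loss $62335.
$37467: truthful gives $49034, deviation gives $0 → loss $49034.
$4313: same outcome either way → loss $0.
Maximum loss: $76013.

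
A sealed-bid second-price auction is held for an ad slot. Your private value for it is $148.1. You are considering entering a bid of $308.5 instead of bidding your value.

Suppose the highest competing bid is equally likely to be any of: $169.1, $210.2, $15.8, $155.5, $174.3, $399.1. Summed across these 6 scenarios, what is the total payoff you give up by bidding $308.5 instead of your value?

$116.7

The deviation costs you only when the competing bid falls strictly between $148.1 and $308.5; elsewhere both bids give the same outcome.
$169.1: truthful payoff $0, deviation payoff −$21 → loss $21.
$210.2: truthful payoff $0, deviation payoff −$62.1 → loss $62.1.
$15.8: outcomes coincide → loss $0.
$155.5: truthful payoff $0, deviation payoff −$7.4 → loss $7.4.
$174.3: truthful payoff $0, deviation payoff −$26.2 → loss $26.2.
$399.1: outcomes coincide → loss $0.
Total loss = $21 + $62.1 + $7.4 + $26.2 = $116.7.
Because the price is fixed by the runner-up's bid, deviating from your value can only change a good outcome into a bad one — never the reverse.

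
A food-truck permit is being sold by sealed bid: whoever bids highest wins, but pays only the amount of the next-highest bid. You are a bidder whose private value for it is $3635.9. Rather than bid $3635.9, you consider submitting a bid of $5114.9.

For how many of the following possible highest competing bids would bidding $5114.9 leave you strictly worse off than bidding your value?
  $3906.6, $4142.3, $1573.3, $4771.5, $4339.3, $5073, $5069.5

The deviation hurts exactly when the highest competing bid lies strictly between $3635.9 and $5114.9 — overbidding then wins at a price above your value.
$3906.6: inside the interval → strictly worse (loss $270.7).
$4142.3: inside the interval → strictly worse (loss $506.4).
$1573.3: below both → same outcome either way.
$4771.5: inside the interval → strictly worse (loss $1135.6).
$4339.3: inside the interval → strictly worse (loss $703.4).
$5073: inside the interval → strictly worse (loss $1437.1).
$5069.5: inside the interval → strictly worse (loss $1433.6).
Count: 6.

6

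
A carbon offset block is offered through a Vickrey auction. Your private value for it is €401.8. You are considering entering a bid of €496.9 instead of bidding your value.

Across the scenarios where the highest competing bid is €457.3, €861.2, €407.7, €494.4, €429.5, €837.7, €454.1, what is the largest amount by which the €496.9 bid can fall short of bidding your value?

€92.6

€457.3: truthful gives €0, deviation gives −€55.5 → loss €55.5.
€861.2: same outcome either way → loss €0.
€407.7: truthful gives €0, deviation gives −€5.9 → loss €5.9.
€494.4: truthful gives €0, deviation gives −€92.6 → loss €92.6.
€429.5: truthful gives €0, deviation gives −€27.7 → loss €27.7.
€837.7: same outcome either way → loss €0.
€454.1: truthful gives €0, deviation gives −€52.3 → loss €52.3.
Maximum loss: €92.6.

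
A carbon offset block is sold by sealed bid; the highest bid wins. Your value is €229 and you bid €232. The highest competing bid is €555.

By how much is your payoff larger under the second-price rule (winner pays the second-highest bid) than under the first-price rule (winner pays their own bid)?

€0

Your bid €232 is below €555, so you lose under either rule.
Payoff is €0 in both cases; difference = €0.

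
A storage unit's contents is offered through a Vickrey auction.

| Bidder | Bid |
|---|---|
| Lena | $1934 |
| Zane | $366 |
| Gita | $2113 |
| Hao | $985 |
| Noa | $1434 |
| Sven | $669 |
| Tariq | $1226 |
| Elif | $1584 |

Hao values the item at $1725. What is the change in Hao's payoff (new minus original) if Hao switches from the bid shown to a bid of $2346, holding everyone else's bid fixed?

The highest bid among the other bidders is $2113; Hao's bid doesn't change that.
Original bid $985: Hao is not highest (top rival bid is $2113); payoff $0.
Alternative bid $2346: Hao is highest, pays the top rival bid $2113; payoff $1725 − $2113 = −$388.
Change in payoff = −$388 − ($0) = −$388.

−$388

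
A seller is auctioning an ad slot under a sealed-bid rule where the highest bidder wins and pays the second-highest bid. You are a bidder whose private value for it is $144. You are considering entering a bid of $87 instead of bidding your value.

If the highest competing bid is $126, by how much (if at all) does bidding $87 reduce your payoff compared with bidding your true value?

$18

Bidding your value $144: you win (since $144 > $126) and pay $126. Payoff $18.
Bidding $87: you lose. Payoff $0.
The competing bid $126 lies between your shaded bid and your value, so underbidding forfeits an item you could have won at a profitable price.
Loss from deviating = $18 − ($0) = $18.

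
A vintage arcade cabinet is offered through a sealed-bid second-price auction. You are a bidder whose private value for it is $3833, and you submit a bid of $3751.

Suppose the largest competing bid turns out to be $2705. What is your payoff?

Your bid $3751 exceeds the highest competing bid $2705, so you win.
In a second-price auction the winner pays the second-highest bid, $2705.
Payoff = value − price = $3833 − $2705 = $1128.

$1128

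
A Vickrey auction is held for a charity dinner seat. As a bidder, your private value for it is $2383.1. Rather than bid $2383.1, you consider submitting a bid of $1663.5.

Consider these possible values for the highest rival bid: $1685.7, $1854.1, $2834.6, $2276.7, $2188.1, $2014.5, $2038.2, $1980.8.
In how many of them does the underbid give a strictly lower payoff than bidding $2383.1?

7

The deviation hurts exactly when the highest competing bid lies strictly between $1663.5 and $2383.1 — underbidding then forfeits a profitable win.
$1685.7: inside the interval → strictly worse (loss $697.4).
$1854.1: inside the interval → strictly worse (loss $529).
$2834.6: above both → same outcome either way.
$2276.7: inside the interval → strictly worse (loss $106.4).
$2188.1: inside the interval → strictly worse (loss $195).
$2014.5: inside the interval → strictly worse (loss $368.6).
$2038.2: inside the interval → strictly worse (loss $344.9).
$1980.8: inside the interval → strictly worse (loss $402.3).
Count: 7.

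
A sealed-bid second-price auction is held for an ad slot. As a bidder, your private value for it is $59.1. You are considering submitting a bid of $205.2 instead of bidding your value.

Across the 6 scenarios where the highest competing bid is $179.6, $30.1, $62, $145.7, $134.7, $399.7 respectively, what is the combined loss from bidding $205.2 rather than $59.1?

$285.6

The deviation costs you only when the competing bid falls strictly between $59.1 and $205.2; elsewhere both bids give the same outcome.
$179.6: truthful payoff $0, deviation payoff −$120.5 → loss $120.5.
$30.1: outcomes coincide → loss $0.
$62: truthful payoff $0, deviation payoff −$2.9 → loss $2.9.
$145.7: truthful payoff $0, deviation payoff −$86.6 → loss $86.6.
$134.7: truthful payoff $0, deviation payoff −$75.6 → loss $75.6.
$399.7: outcomes coincide → loss $0.
Total loss = $120.5 + $2.9 + $86.6 + $75.6 = $285.6.
In a second-price auction your bid sets only whether you win, not what you pay, so bidding your true value is weakly dominant.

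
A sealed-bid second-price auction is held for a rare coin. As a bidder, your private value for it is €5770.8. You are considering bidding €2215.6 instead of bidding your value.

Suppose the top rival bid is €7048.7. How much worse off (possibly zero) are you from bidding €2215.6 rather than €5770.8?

Bidding your value €5770.8: you lose (since €5770.8 < €7048.7). Payoff €0.
Bidding €2215.6: you lose. Payoff €0.
Difference = €0 − €0 = €0; both bids lead to the same outcome because the competing bid is above both your value and your alternative bid.
Truthful bidding weakly dominates here: raising your bid can only win items priced above your value, and lowering it can only forfeit items priced below.

€0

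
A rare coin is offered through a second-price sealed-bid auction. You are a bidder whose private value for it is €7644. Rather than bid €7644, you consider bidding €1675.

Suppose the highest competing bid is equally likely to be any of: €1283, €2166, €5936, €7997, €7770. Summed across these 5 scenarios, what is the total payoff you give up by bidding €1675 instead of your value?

The deviation costs you only when the competing bid falls strictly between €1675 and €7644; elsewhere both bids give the same outcome.
€1283: outcomes coincide → loss €0.
€2166: truthful payoff €5478, deviation payoff €0 → loss €5478.
€5936: truthful payoff €1708, deviation payoff €0 → loss €1708.
€7997: outcomes coincide → loss €0.
€7770: outcomes coincide → loss €0.
Total loss = €5478 + €1708 = €7186.

€7186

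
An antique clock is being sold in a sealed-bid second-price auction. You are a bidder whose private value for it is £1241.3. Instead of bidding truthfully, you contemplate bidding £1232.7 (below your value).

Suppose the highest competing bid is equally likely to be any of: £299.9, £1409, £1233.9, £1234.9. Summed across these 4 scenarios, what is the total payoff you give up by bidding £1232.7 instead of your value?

The deviation costs you only when the competing bid falls strictly between £1232.7 and £1241.3; elsewhere both bids give the same outcome.
£299.9: outcomes coincide → loss £0.
£1409: outcomes coincide → loss £0.
£1233.9: truthful payoff £7.4, deviation payoff £0 → loss £7.4.
£1234.9: truthful payoff £6.4, deviation payoff £0 → loss £6.4.
Total loss = £7.4 + £6.4 = £13.8.

£13.8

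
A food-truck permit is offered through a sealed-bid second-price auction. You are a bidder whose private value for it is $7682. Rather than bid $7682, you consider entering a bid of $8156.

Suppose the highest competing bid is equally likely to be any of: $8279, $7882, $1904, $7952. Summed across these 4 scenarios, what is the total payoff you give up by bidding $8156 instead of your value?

$470

The deviation costs you only when the competing bid falls strictly between $7682 and $8156; elsewhere both bids give the same outcome.
$8279: outcomes coincide → loss $0.
$7882: truthful payoff $0, deviation payoff −$200 → loss $200.
$1904: outcomes coincide → loss $0.
$7952: truthful payoff $0, deviation payoff −$270 → loss $270.
Total loss = $200 + $270 = $470.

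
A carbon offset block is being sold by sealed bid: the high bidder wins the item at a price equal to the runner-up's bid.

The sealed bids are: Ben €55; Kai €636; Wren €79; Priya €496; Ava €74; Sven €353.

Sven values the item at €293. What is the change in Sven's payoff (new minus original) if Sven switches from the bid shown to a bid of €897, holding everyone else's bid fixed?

The highest bid among the other bidders is €636; Sven's bid doesn't change that.
Original bid €353: Sven is not highest (top rival bid is €636); payoff €0.
Alternative bid €897: Sven is highest, pays the top rival bid €636; payoff €293 − €636 = −€343.
Change in payoff = −€343 − (€0) = −€343.

−€343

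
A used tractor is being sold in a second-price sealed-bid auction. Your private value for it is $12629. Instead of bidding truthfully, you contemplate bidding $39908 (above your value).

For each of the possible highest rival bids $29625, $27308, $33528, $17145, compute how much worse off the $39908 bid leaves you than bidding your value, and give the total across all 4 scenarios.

$57090

The deviation costs you only when the competing bid falls strictly between $12629 and $39908; elsewhere both bids give the same outcome.
$29625: truthful payoff $0, deviation payoff −$16996 → loss $16996.
$27308: truthful payoff $0, deviation payoff −$14679 → loss $14679.
$33528: truthful payoff $0, deviation payoff −$20899 → loss $20899.
$17145: truthful payoff $0, deviation payoff −$4516 → loss $4516.
Total loss = $16996 + $14679 + $20899 + $4516 = $57090.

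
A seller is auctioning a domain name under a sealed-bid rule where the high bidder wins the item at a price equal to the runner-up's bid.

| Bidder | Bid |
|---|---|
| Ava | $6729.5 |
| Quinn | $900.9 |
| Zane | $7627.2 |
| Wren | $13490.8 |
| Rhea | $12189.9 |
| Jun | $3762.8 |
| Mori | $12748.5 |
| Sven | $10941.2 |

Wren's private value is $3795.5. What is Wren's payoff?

Highest bid: Wren at $13490.8, so Wren wins.
Second-highest bid: Mori at $12748.5 — that is the price the winner pays.
Wren's payoff = value − price = $3795.5 − $12748.5 = −$8953.

−$8953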